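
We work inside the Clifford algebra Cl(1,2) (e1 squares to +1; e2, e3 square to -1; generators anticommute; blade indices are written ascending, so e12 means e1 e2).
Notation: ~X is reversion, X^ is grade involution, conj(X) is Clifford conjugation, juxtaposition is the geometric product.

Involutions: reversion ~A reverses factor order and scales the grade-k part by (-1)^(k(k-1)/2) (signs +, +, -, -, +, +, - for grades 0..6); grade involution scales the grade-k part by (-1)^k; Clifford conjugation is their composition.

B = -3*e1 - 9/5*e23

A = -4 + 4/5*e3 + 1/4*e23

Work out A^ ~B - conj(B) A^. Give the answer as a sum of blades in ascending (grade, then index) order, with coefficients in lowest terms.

first term: -9/20 + 12*e1 - 36/25*e2 - 12/5*e13 - 36/5*e23 - 3/4*e123
second term: -9/20 - 12*e1 + 36/25*e2 - 12/5*e13 - 36/5*e23 + 3/4*e123
Answer: 24*e1 - 72/25*e2 - 3/2*e123


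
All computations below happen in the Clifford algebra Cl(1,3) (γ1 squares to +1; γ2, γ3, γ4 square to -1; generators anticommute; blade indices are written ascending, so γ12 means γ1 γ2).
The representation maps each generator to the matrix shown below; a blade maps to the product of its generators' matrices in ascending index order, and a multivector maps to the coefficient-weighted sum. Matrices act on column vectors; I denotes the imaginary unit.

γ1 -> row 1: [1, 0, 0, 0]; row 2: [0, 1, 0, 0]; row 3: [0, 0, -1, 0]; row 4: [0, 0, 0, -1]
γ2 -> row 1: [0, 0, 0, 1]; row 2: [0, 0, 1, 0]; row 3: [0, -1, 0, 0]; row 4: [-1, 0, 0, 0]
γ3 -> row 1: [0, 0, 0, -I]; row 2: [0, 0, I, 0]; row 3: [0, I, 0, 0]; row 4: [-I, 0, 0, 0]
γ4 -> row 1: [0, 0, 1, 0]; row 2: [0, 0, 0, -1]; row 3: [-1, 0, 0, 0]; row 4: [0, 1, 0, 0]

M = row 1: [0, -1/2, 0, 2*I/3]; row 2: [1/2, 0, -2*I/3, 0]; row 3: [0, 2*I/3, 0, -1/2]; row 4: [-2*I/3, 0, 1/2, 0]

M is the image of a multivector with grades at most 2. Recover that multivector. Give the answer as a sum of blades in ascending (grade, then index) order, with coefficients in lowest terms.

Method: the blade images are trace-orthogonal — tr(rho(e_A) rho(e_B)^-1) = 4 if A = B and 0 otherwise — and rho(e_A)^-1 = (e_A)^2 * rho(e_A) with (e_A)^2 = +1 or -1, so the coefficient of e_A in the preimage is (e_A)^2 * tr(M rho(e_A))/4.
Nonzero projections over blades of grade <= 2: γ13: (γ13)^2 = +1, tr(M rho(γ13)) = -8/3, coefficient -2/3; γ24: (γ24)^2 = -1, tr(M rho(γ24)) = 2, coefficient -1/2. Every other blade of grade <= 2 projects to 0.
Answer: -2/3*γ13 - 1/2*γ24


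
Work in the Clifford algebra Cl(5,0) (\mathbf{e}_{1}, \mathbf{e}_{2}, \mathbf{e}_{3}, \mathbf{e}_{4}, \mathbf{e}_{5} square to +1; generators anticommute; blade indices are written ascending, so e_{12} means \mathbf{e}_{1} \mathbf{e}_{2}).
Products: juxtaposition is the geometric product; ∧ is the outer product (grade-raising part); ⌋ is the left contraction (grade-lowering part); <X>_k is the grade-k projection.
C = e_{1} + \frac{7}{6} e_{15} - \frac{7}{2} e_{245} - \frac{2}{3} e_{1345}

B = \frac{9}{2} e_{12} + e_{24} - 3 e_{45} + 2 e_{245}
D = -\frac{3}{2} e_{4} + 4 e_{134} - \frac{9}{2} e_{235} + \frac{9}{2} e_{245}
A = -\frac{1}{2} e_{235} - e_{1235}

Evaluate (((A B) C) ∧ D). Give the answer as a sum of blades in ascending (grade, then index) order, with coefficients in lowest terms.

step 1: e_{34} + \frac{9}{2} e_{35} + 2 e_{134} + \frac{9}{4} e_{135} - \frac{3}{2} e_{234} + \frac{1}{2} e_{345} - 3 e_{1234} + e_{1345}
step 2: -\frac{2}{3} - \frac{1}{3} e_{1} + \frac{21}{8} e_{3} - \frac{3}{2} e_{4} + \frac{4}{3} e_{5} + \frac{21}{4} e_{13} - 3 e_{14} + \frac{2}{3} e_{15} - \frac{7}{4} e_{23} + 2 e_{25} + \frac{5}{6} e_{34} + \frac{15}{2} e_{35} - \frac{7}{2} e_{123} + e_{125} + \frac{5}{12} e_{134} + 15 e_{135} + \frac{75}{4} e_{234} - \frac{7}{2} e_{235} + \frac{4}{3} e_{345} + \frac{75}{8} e_{1234} - 7 e_{1235} + \frac{2}{3} e_{1345} + \frac{7}{2} e_{2345} + \frac{7}{4} e_{12345}
step 3: e_{4} + \frac{1}{2} e_{14} - \frac{63}{16} e_{34} + 2 e_{45} - \frac{253}{24} e_{134} + e_{145} + \frac{21}{8} e_{234} + 3 e_{235} + \frac{45}{4} e_{345} + \frac{21}{4} e_{1234} + \frac{3}{2} e_{1235} + \frac{103}{6} e_{1345} - \frac{165}{16} e_{2345} - \frac{101}{8} e_{12345}
Answer: e_{4} + \frac{1}{2} e_{14} - \frac{63}{16} e_{34} + 2 e_{45} - \frac{253}{24} e_{134} + e_{145} + \frac{21}{8} e_{234} + 3 e_{235} + \frac{45}{4} e_{345} + \frac{21}{4} e_{1234} + \frac{3}{2} e_{1235} + \frac{103}{6} e_{1345} - \frac{165}{16} e_{2345} - \frac{101}{8} e_{12345}


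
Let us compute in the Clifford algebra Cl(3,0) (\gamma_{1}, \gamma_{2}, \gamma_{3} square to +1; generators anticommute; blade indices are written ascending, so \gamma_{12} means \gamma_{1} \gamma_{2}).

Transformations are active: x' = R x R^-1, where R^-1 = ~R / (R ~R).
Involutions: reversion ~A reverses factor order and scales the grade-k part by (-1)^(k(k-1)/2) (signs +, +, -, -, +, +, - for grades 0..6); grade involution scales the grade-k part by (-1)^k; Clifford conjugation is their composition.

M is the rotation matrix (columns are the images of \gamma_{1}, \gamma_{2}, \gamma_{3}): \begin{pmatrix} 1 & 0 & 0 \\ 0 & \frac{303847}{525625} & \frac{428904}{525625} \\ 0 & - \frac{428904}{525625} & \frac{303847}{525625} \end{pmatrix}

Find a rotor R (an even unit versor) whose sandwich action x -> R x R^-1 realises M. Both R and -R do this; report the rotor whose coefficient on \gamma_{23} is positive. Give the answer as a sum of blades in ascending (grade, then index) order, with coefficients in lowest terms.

Method: write R = a + b12*\gamma_{12} + b13*\gamma_{13} + b23*\gamma_{23} with a^2 + b12^2 + b13^2 + b23^2 = 1 (so R^-1 = ~R). Expanding the columns R e_j ~R gives tr M = 4a^2 - 1 and, from the antisymmetric part, M21 - M12 = -4a*b12, M13 - M31 = 4a*b13, M32 - M23 = -4a*b23.
Here tr M = \frac{1133319}{525625}, so a^2 = (1 + tr M)/4 = \frac{414736}{525625} and a = ±\frac{644}{725}. Taking a = \frac{644}{725}: M21 - M12 = 0, M13 - M31 = 0, M32 - M23 = -\frac{857808}{525625}, giving b12 = 0, b13 = 0, b23 = \frac{333}{725}, i.e. R = \frac{644}{725} + \frac{333}{725} \gamma_{23}.
Its \gamma_{23} coefficient is already positive.
Answer: \frac{644}{725} + \frac{333}{725} \gamma_{23}. Key observation: the double cover Spin(3) -> SO(3) sends R and -R to the same matrix (trace \frac{1133319}{525625} here), so the stated sign of the \gamma_{23} coefficient is what selects one sheet.


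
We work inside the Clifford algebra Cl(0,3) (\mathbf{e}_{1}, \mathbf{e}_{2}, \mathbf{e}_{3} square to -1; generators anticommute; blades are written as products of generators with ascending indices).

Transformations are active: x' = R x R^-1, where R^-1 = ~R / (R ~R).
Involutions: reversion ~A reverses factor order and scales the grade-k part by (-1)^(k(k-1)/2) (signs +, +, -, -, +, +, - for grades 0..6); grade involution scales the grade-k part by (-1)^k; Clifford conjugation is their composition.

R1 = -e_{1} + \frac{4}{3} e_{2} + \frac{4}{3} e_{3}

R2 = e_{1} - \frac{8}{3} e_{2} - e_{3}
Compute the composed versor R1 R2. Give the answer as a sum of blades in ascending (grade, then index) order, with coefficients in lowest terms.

Distribute over the terms of R1 (each basis-blade product reordered to ascending indices, repeated generators contracted through their squares):
(-e_{1}) R2 = 1 + \frac{8}{3} e_{1} e_{2} + e_{1} e_{3}
(\frac{4}{3} e_{2}) R2 = \frac{32}{9} - \frac{4}{3} e_{1} e_{2} - \frac{4}{3} e_{2} e_{3}
(\frac{4}{3} e_{3}) R2 = \frac{4}{3} - \frac{4}{3} e_{1} e_{3} + \frac{32}{9} e_{2} e_{3}
Summing the partial products and collecting blades:
Answer: \frac{53}{9} + \frac{4}{3} e_{1} e_{2} - \frac{1}{3} e_{1} e_{3} + \frac{20}{9} e_{2} e_{3}


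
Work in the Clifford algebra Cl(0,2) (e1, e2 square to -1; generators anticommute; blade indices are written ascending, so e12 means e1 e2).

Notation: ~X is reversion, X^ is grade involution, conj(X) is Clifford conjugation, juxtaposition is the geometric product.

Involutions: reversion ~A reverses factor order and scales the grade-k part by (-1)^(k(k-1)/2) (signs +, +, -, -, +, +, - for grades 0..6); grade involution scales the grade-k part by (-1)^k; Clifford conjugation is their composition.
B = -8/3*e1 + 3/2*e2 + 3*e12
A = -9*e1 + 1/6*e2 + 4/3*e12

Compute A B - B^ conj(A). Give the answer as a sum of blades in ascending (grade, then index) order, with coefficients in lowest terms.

first term: -113/4 - 3/2*e1 + 211/9*e2 - 235/18*e12
second term: -81/4 + 5/2*e1 + 275/9*e2 + 235/18*e12
Answer: -8 - 4*e1 - 64/9*e2 - 235/9*e12


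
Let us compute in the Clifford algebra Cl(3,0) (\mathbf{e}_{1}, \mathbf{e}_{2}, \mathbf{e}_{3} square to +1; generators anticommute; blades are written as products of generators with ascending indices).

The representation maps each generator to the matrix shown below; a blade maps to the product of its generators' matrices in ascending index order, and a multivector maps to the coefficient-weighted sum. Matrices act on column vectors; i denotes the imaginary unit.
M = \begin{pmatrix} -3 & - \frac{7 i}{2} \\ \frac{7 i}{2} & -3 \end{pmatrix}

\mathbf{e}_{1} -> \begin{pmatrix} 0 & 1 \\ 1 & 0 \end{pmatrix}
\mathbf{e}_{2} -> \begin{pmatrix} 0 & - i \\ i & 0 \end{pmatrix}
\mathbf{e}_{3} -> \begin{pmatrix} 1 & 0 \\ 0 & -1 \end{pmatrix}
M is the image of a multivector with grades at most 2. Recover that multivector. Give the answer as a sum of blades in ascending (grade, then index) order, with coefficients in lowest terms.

Method: 1, rho(e_{1}), rho(e_{2}), rho(e_{3}) form a trace-orthogonal basis of the 2x2 complex matrices (tr(X Y) = 2 if X = Y, else 0), so M = m0*1 + m1*rho(e_{1}) + m2*rho(e_{2}) + m3*rho(e_{3}) with m0 = tr(M)/2 = -3, m1 = tr(M rho(e_{1}))/2 = 0, m2 = tr(M rho(e_{2}))/2 = \frac{7}{2}, m3 = tr(M rho(e_{3}))/2 = 0.
Multiplying table entries, the bivector images are rho(e_{1} e_{2}) = i*rho(e_{3}), rho(e_{1} e_{3}) = -i*rho(e_{2}), rho(e_{2} e_{3}) = i*rho(e_{1}); with real blade coefficients the real parts of m0..m3 are the coefficients of 1, e_{1}, e_{2}, e_{3} and the imaginary parts give the bivectors (e_{2} e_{3}: Im m1, e_{1} e_{3}: -Im m2, e_{1} e_{2}: Im m3).
Answer: -3 + \frac{7}{2} e_{2}


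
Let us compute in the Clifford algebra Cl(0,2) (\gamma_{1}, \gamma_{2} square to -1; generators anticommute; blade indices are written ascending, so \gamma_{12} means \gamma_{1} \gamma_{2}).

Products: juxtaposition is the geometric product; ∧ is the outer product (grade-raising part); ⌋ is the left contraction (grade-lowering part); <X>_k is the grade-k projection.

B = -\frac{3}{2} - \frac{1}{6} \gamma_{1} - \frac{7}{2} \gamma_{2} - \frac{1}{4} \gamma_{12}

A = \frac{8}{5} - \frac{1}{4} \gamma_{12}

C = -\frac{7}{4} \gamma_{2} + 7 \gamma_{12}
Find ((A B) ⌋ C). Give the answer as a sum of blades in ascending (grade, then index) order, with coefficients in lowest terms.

step 1: -\frac{197}{80} - \frac{137}{120} \gamma_{1} - \frac{667}{120} \gamma_{2} - \frac{1}{40} \gamma_{12}
step 2: -\frac{917}{96} - \frac{4669}{120} \gamma_{1} + \frac{11809}{960} \gamma_{2} - \frac{1379}{80} \gamma_{12}
Answer: -\frac{917}{96} - \frac{4669}{120} \gamma_{1} + \frac{11809}{960} \gamma_{2} - \frac{1379}{80} \gamma_{12}


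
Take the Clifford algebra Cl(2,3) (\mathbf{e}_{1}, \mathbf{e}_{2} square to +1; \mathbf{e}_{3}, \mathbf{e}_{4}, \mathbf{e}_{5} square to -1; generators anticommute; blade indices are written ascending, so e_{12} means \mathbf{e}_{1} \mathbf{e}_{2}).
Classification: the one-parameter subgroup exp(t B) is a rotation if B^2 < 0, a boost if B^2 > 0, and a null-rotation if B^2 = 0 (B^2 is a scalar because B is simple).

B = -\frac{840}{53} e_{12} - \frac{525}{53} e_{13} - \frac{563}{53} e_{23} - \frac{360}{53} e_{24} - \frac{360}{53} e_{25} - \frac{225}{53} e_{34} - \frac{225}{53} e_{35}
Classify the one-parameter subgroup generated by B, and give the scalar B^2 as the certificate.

B^2 term by term: the squares give (-\frac{840}{53})^2*(e_{12})^2 + (-\frac{525}{53})^2*(e_{13})^2 + (-\frac{563}{53})^2*(e_{23})^2 + (-\frac{360}{53})^2*(e_{24})^2 + (-\frac{360}{53})^2*(e_{25})^2 + (-\frac{225}{53})^2*(e_{34})^2 + (-\frac{225}{53})^2*(e_{35})^2 = \frac{705600}{2809}*(-1) + \frac{275625}{2809}*(+1) + \frac{316969}{2809}*(+1) + \frac{129600}{2809}*(+1) + \frac{129600}{2809}*(+1) + \frac{50625}{2809}*(-1) + \frac{50625}{2809}*(-1) = 16 (each basis 2-blade squares to minus the product of its generators' squares); cross terms between blades sharing an index anticommute and cancel; the commuting (index-disjoint) pairs give grade-4 terms 2*c*c'*(blade product), which cancel blade by blade — e_{1234}: \frac{378000}{2809} - \frac{378000}{2809} = 0; e_{1235}: \frac{378000}{2809} - \frac{378000}{2809} = 0; e_{2345}: -\frac{162000}{2809} + \frac{162000}{2809} = 0 — confirming B is simple. So B^2 = 16.
Answer: boost, certificate B^2 = 16. The class reads off the invariant scalar 16 directly.


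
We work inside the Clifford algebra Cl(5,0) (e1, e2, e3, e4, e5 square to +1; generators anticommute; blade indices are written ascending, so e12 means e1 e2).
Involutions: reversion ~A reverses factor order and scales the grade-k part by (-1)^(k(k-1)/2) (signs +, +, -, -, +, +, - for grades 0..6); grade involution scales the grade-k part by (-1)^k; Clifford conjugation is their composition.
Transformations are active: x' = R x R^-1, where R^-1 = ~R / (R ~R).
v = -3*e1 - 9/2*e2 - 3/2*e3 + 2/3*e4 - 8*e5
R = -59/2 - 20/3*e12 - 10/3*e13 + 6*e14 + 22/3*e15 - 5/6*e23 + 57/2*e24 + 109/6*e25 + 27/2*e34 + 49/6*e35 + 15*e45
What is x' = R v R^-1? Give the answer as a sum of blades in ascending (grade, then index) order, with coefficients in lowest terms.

~R = -59/2 + 20/3*e12 + 10/3*e13 - 6*e14 - 22/3*e15 + 5/6*e23 - 57/2*e24 - 109/6*e25 - 27/2*e34 - 49/6*e35 - 15*e45, and R ~R = 5265/2, so R^-1 = ~R / (5265/2).
R v = 413/6*e1 - 37/3*e2 - 155/6*e3 + 161/6*e4 + 342*e5 - 5/2*e123 - 1133/18*e124 + 191/6*e125 - 607/18*e134 + 79/6*e135 - 881/9*e145 - 167/9*e234 - 17/6*e235 - 5537/18*e245 - 2447/18*e345
Answer: -13337/15795*e1 + 36841/31590*e2 + 33601/31590*e3 + 8393/1755*e4 - 44009/5265*e5


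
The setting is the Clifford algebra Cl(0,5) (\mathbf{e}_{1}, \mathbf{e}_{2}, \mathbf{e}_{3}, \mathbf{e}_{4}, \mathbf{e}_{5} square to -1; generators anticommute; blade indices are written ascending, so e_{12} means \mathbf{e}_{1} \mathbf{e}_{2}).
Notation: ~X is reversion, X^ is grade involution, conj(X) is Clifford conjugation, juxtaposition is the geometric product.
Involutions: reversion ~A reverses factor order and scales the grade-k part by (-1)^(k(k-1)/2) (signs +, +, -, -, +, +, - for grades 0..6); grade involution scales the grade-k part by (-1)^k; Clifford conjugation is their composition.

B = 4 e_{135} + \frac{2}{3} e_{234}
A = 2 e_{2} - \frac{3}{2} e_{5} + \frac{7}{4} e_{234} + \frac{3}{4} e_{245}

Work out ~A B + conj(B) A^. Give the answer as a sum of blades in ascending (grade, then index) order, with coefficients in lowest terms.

first term: -\frac{7}{6} + 6 e_{13} - \frac{4}{3} e_{34} + \frac{1}{2} e_{35} - 3 e_{1234} - 8 e_{1235} + 7 e_{1245} + e_{2345}
second term: -\frac{7}{6} - 6 e_{13} + \frac{4}{3} e_{34} - \frac{1}{2} e_{35} - 3 e_{1234} - 8 e_{1235} + 7 e_{1245} + e_{2345}
Answer: -\frac{7}{3} - 6 e_{1234} - 16 e_{1235} + 14 e_{1245} + 2 e_{2345}


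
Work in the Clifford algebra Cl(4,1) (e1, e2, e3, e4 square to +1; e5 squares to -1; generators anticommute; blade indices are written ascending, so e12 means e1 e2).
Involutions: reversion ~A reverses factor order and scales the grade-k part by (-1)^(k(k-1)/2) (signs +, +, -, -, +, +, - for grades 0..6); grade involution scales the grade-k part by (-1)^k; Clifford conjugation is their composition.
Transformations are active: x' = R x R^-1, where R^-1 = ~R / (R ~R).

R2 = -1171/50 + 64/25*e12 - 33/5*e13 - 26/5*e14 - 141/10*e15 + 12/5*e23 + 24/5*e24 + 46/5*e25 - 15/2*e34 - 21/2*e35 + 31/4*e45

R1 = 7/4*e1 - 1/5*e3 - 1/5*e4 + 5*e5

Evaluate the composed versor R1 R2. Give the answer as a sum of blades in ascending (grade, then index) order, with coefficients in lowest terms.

Distribute over the terms of R1 (each basis-blade product reordered to ascending indices, repeated generators contracted through their squares):
(7/4*e1) R2 = -8197/200*e1 + 112/25*e2 - 231/20*e3 - 91/10*e4 - 987/40*e5 + 21/5*e123 + 42/5*e124 + 161/10*e125 - 105/8*e134 - 147/8*e135 + 217/16*e145
(-1/5*e3) R2 = -33/25*e1 + 12/25*e2 + 1171/250*e3 + 3/2*e4 + 21/10*e5 - 64/125*e123 - 26/25*e134 - 141/50*e135 + 24/25*e234 + 46/25*e235 - 31/20*e345
(-1/5*e4) R2 = -26/25*e1 + 24/25*e2 - 3/2*e3 + 1171/250*e4 - 31/20*e5 - 64/125*e124 + 33/25*e134 - 141/50*e145 - 12/25*e234 + 46/25*e245 - 21/10*e345
(5*e5) R2 = -141/2*e1 + 46*e2 - 105/2*e3 + 155/4*e4 - 1171/10*e5 + 64/5*e125 - 33*e135 - 26*e145 + 12*e235 + 24*e245 - 75/2*e345
Summing the partial products and collecting blades:
Answer: -22769/200*e1 + 1298/25*e2 - 30433/500*e3 + 17917/500*e4 - 5649/40*e5 + 461/125*e123 + 986/125*e124 + 289/10*e125 - 2569/200*e134 - 10839/200*e135 - 6103/400*e145 + 12/25*e234 + 346/25*e235 + 646/25*e245 - 823/20*e345


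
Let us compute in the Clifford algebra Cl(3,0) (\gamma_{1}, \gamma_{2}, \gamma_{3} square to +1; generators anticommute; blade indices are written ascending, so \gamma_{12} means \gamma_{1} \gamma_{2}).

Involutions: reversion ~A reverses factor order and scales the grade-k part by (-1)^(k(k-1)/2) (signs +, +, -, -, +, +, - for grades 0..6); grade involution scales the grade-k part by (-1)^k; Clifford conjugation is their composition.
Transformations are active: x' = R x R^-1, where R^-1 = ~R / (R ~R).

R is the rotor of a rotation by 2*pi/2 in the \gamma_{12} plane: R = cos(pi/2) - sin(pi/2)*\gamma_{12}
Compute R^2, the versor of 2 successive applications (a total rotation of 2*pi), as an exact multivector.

The rotor phase is half the rotation angle and phases add under composition, so 2 steps in the \gamma_{12} plane accumulate phase 2*(pi/2) = \pi: R^2 = cos(\pi) - sin(\pi)*\gamma_{12}.
cos(\pi) = -1 and sin(\pi) = 0, so R^2 = -1. The total rotation 2*pi is 1 full turn, so every vector returns to itself, yet the rotor is -1, on the OTHER sheet of the double cover (an odd number of 2*pi turns).
Answer: -1


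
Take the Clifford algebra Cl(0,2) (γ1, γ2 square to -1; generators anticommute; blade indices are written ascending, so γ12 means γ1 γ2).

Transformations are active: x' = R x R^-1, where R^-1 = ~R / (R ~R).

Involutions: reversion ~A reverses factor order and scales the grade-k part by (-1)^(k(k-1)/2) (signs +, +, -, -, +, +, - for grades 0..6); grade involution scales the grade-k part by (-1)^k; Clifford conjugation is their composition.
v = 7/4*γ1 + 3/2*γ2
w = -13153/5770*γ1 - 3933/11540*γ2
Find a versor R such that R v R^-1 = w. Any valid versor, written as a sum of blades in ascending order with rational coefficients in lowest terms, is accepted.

Why this works: both vectors square to -85/16, so q(v) = q(w) and R = v + w = -6111/11540*γ1 + 13377/11540*γ2 carries v to w — its own direction survives, the complement (v - w)/2 flips.
Answer: -6111/11540*γ1 + 13377/11540*γ2


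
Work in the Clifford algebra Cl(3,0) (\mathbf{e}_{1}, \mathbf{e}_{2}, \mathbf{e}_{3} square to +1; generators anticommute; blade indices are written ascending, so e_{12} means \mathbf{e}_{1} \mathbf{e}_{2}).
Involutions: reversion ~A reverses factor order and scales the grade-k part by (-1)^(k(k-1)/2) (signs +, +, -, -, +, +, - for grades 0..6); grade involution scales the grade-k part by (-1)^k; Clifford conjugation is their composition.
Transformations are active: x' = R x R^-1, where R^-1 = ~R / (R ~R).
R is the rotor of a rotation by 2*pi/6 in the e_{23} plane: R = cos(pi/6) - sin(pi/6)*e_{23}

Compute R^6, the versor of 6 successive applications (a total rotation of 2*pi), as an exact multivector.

The rotor phase is half the rotation angle and phases add under composition, so 6 steps in the e_{23} plane accumulate phase 6*(pi/6) = \pi: R^6 = cos(\pi) - sin(\pi)*e_{23}.
cos(\pi) = -1 and sin(\pi) = 0, so R^6 = -1. The total rotation 2*pi is 1 full turn, so every vector returns to itself, yet the rotor is -1, on the OTHER sheet of the double cover (an odd number of 2*pi turns).
Answer: -1


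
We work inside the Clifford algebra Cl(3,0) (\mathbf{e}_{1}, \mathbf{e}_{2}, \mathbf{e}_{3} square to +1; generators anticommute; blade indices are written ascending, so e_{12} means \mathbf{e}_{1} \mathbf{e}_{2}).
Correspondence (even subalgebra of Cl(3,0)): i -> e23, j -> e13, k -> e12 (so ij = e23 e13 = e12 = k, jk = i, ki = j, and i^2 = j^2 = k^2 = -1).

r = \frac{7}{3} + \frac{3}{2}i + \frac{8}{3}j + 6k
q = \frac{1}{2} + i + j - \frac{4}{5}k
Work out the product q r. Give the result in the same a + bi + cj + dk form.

In blades: q = \frac{1}{2} - \frac{4}{5} e_{12} + e_{13} + e_{23}, r = \frac{7}{3} + 6 e_{12} + \frac{8}{3} e_{13} + \frac{3}{2} e_{23}.
Distribute q over r term by term (generator squares from the signature, products reordered to ascending indices): (\frac{1}{2})*r = \frac{7}{6} + 3 e_{12} + \frac{4}{3} e_{13} + \frac{3}{4} e_{23}; (-\frac{4}{5} e_{12})*r = \frac{24}{5} - \frac{28}{15} e_{12} - \frac{6}{5} e_{13} + \frac{32}{15} e_{23}; (e_{13})*r = -\frac{8}{3} - \frac{3}{2} e_{12} + \frac{7}{3} e_{13} + 6 e_{23}; (e_{23})*r = -\frac{3}{2} + \frac{8}{3} e_{12} - 6 e_{13} + \frac{7}{3} e_{23}.
Sum: \frac{9}{5} + \frac{23}{10} e_{12} - \frac{53}{15} e_{13} + \frac{673}{60} e_{23}; translating back through the correspondence:
Answer: \frac{9}{5} + \frac{673}{60}i - \frac{53}{15}j + \frac{23}{10}k


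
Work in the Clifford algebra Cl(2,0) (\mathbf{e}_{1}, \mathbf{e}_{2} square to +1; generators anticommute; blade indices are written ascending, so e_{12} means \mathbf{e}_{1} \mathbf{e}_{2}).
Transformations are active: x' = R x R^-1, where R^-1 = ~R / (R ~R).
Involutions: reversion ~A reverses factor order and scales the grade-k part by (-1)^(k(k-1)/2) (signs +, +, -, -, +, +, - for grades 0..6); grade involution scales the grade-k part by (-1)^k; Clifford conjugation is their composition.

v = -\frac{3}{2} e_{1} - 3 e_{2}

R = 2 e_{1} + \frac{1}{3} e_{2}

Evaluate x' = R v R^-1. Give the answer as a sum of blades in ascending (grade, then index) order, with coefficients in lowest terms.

~R = 2 e_{1} + \frac{1}{3} e_{2}, and R ~R = \frac{37}{9}, so R^-1 = ~R / (\frac{37}{9}).
R v = -4 - \frac{11}{2} e_{12}
Answer: -\frac{177}{74} e_{1} + \frac{87}{37} e_{2}


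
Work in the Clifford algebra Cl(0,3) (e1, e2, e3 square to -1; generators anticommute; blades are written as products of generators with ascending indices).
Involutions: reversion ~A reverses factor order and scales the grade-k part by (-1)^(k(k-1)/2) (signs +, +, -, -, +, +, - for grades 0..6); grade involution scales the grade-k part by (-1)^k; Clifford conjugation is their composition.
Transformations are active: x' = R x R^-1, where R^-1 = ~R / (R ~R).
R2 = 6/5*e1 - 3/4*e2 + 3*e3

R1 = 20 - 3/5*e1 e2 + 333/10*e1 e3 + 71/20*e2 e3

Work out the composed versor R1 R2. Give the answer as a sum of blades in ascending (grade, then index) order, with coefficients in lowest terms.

Distribute over the terms of R2 (each basis-blade product reordered to ascending indices, repeated generators contracted through their squares):
R1 (6/5*e1) = 24*e1 - 18/25*e2 + 999/25*e3 + 213/50*e1 e2 e3
R1 (-3/4*e2) = -9/20*e1 - 15*e2 - 213/80*e3 + 999/40*e1 e2 e3
R1 (3*e3) = -999/10*e1 - 213/20*e2 + 60*e3 - 9/5*e1 e2 e3
Summing the partial products and collecting blades:
Answer: -1527/20*e1 - 2637/100*e2 + 38919/400*e3 + 5487/200*e1 e2 e3


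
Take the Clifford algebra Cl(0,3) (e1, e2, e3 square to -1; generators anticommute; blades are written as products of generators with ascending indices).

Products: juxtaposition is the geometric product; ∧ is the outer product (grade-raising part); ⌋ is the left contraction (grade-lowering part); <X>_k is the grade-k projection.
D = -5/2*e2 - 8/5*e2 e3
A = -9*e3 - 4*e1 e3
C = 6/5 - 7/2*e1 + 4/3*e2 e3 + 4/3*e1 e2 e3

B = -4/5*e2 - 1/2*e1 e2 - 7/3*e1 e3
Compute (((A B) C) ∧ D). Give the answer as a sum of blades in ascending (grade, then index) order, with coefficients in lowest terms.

step 1: -28/3 + 21*e1 - 46/5*e2 e3 + 13/10*e1 e2 e3
step 2: 763/10 + 342/5*e1 - 42241/900*e2 e3 + 11096/225*e1 e2 e3
step 3: -763/4*e2 - 171*e1 e2 - 3052/25*e2 e3 - 2736/25*e1 e2 e3
Answer: -763/4*e2 - 171*e1 e2 - 3052/25*e2 e3 - 2736/25*e1 e2 e3


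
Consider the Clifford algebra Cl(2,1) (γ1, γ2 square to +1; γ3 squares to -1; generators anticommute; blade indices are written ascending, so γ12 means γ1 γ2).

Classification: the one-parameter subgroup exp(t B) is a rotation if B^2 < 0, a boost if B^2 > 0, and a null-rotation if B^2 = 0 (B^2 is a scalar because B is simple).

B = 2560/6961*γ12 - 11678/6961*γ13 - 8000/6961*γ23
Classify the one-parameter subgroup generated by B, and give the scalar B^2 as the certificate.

B^2 term by term: the squares give (2560/6961)^2*(γ12)^2 + (-11678/6961)^2*(γ13)^2 + (-8000/6961)^2*(γ23)^2 = 6553600/48455521*(-1) + 136375684/48455521*(+1) + 64000000/48455521*(+1) = 4 (each basis 2-blade squares to minus the product of its generators' squares); cross terms between blades sharing an index anticommute and cancel. So B^2 = 4.
Answer: boost, certificate B^2 = 4. The scalar 4 is the complete invariant here: its sign names the subgroup type.


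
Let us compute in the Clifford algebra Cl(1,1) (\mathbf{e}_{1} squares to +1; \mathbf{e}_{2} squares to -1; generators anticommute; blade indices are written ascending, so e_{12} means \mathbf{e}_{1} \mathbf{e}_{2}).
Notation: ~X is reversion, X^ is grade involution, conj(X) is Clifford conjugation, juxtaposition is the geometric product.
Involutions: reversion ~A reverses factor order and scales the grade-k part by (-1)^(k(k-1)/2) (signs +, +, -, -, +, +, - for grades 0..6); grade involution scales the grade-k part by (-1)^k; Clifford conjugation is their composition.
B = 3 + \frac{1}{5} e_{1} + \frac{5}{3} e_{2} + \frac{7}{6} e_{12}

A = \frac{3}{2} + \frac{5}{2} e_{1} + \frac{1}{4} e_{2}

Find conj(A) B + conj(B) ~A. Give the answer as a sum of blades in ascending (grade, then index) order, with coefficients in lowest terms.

first term: \frac{53}{12} - \frac{899}{120} e_{1} - \frac{7}{6} e_{2} - \frac{71}{30} e_{12}
second term: \frac{53}{12} + \frac{899}{120} e_{1} + \frac{7}{6} e_{2} + \frac{71}{30} e_{12}
Answer: \frac{53}{6}


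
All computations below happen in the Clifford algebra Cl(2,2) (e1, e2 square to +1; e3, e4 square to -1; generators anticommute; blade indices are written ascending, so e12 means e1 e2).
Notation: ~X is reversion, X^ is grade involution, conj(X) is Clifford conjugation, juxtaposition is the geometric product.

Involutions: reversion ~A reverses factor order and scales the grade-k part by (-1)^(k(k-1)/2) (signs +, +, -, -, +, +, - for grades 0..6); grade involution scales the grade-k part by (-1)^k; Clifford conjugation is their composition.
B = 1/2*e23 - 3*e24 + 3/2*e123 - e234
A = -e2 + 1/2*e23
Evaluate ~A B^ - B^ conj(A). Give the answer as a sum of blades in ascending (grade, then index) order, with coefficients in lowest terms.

first term: -1/4 + 3/4*e1 - 1/2*e3 + 5/2*e4 - 3/2*e13 - 5/2*e34
second term: -1/4 + 3/4*e1 - 1/2*e3 + 5/2*e4 + 3/2*e13 + 5/2*e34
Answer: -3*e13 - 5*e34


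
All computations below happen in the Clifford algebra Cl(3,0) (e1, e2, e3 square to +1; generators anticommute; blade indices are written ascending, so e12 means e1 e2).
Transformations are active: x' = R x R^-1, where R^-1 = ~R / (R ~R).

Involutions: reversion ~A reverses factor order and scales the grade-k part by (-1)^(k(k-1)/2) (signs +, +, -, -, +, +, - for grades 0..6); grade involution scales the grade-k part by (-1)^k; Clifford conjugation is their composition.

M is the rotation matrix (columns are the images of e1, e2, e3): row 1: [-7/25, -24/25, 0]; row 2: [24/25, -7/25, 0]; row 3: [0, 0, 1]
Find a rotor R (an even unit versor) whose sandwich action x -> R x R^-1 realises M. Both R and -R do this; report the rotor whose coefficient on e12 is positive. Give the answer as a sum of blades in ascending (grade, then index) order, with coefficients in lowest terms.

Method: write R = a + b12*e12 + b13*e13 + b23*e23 with a^2 + b12^2 + b13^2 + b23^2 = 1 (so R^-1 = ~R). Expanding the columns R e_j ~R gives tr M = 4a^2 - 1 and, from the antisymmetric part, M21 - M12 = -4a*b12, M13 - M31 = 4a*b13, M32 - M23 = -4a*b23.
Here tr M = 11/25, so a^2 = (1 + tr M)/4 = 9/25 and a = ±3/5. Taking a = 3/5: M21 - M12 = 48/25, M13 - M31 = 0, M32 - M23 = 0, giving b12 = -4/5, b13 = 0, b23 = 0, i.e. R = 3/5 - 4/5*e12.
Its e12 coefficient is negative, so report the other preimage -R.
Answer: -3/5 + 4/5*e12. Key observation: the double cover Spin(3) -> SO(3) sends R and -R to the same matrix (trace 11/25 here), so the stated sign of the e12 coefficient is what selects one sheet.


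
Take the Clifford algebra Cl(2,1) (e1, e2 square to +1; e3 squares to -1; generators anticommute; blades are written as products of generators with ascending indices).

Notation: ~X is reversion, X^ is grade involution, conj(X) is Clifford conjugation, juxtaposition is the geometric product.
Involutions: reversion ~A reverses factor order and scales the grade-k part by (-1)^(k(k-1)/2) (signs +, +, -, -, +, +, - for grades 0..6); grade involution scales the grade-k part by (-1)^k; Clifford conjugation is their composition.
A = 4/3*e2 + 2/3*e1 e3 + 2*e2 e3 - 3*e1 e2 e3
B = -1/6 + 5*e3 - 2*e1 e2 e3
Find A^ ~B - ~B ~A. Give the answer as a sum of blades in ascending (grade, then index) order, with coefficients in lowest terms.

first term: 6 + 2/3*e1 - 100/9*e2 - 15*e1 e2 + 23/9*e1 e3 - 7*e2 e3 - 1/2*e1 e2 e3
second term: 6 - 22/3*e1 - 80/9*e2 - 15*e1 e2 - 23/9*e1 e3 - 19/3*e2 e3 - 1/2*e1 e2 e3
Answer: 8*e1 - 20/9*e2 + 46/9*e1 e3 - 2/3*e2 e3


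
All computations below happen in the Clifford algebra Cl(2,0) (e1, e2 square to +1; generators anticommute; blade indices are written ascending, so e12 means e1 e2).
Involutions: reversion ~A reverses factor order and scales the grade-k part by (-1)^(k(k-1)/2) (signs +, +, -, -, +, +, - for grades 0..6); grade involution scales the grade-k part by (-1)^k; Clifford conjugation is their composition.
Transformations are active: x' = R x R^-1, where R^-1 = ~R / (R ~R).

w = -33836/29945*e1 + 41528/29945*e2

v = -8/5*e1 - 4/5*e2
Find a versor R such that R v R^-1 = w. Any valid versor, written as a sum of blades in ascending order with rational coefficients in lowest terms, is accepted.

Take R = v + w = -81748/29945*e1 + 17572/29945*e2. Because q(v) = q(w) = 16/5, conjugation by R sends v exactly to w.
Answer: -81748/29945*e1 + 17572/29945*e2


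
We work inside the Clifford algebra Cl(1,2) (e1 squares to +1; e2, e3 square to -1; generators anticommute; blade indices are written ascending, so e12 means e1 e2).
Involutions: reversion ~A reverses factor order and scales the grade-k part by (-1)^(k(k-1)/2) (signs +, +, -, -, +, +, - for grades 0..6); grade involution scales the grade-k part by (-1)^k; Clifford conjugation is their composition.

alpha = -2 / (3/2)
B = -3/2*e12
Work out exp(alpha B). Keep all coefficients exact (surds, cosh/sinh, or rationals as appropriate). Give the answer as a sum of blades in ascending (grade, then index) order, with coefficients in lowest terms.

B^2 = (-3/2)^2*(e12)^2 = 9/4*(+1) = 9/4 (a basis 2-blade squares to minus the product of its generators' squares).
B^2 = 9/4 — a positive square means the series sums to a boost: l = 3/2, alpha*l = -2, so exp(alpha B) = cosh(-2) + (sinh(-2)/(3/2))*B = cosh(2) + (-2*sinh(2)/3)*B.
Answer: cosh(2) + sinh(2)*e12


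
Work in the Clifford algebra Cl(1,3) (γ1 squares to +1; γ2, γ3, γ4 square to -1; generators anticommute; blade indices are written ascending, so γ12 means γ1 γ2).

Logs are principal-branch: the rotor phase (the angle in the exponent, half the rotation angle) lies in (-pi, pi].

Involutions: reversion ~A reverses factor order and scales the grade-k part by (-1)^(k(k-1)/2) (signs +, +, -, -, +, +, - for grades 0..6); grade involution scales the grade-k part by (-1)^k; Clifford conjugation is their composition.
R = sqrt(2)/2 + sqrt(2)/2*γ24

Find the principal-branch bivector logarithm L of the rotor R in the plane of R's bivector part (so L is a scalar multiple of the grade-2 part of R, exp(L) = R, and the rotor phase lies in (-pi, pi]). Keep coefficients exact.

The scalar part of R is sqrt(2)/2, which pins the rotor phase on the principal branch; dividing the bivector part by the sine of that phase recovers the unit plane, and L is the phase times that plane.
Concretely: cos(phase) = sqrt(2)/2 gives phase = ±pi/4, and since phase/sin(phase) is even the sign is immaterial: L = (phase/sin(phase)) * <R>_2 = (sqrt(2)*pi/4) * <R>_2.
Answer: pi/4*γ24


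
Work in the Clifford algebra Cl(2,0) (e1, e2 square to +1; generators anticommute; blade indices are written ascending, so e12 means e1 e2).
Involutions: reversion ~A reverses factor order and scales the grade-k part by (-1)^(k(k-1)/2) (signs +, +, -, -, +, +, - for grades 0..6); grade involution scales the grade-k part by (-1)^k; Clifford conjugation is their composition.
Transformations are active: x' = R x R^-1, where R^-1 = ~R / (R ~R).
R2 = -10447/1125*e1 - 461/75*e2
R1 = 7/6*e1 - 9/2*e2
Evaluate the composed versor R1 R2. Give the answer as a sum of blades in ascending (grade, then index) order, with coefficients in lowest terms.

Distribute over the terms of R1 (each basis-blade product reordered to ascending indices, repeated generators contracted through their squares):
(7/6*e1) R2 = -73129/6750 - 3227/450*e12
(-9/2*e2) R2 = 1383/50 - 10447/250*e12
Summing the partial products and collecting blades:
Answer: 56788/3375 - 55079/1125*e12


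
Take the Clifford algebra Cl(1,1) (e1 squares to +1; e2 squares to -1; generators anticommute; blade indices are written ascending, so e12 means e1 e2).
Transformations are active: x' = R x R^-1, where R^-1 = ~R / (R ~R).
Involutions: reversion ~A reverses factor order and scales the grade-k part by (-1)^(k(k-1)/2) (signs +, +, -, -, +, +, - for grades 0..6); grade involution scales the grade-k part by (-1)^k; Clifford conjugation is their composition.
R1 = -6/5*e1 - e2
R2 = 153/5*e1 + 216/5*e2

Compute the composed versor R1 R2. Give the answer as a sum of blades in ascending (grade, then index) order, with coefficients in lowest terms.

Distribute over the terms of R1 (each basis-blade product reordered to ascending indices, repeated generators contracted through their squares):
(-6/5*e1) R2 = -918/25 - 1296/25*e12
(-e2) R2 = 216/5 + 153/5*e12
Summing the partial products and collecting blades:
Answer: 162/25 - 531/25*e12


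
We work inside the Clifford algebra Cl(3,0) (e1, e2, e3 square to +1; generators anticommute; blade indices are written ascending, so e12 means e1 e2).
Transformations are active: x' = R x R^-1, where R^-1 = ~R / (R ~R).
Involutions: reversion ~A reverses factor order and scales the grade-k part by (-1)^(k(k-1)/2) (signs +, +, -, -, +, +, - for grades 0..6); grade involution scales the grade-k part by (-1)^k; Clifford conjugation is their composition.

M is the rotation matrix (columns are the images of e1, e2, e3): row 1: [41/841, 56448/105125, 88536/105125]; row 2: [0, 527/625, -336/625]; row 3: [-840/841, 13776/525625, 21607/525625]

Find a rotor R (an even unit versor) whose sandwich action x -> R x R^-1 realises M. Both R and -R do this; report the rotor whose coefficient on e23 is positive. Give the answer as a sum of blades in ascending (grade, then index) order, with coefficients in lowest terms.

Method: write R = a + b12*e12 + b13*e13 + b23*e23 with a^2 + b12^2 + b13^2 + b23^2 = 1 (so R^-1 = ~R). Expanding the columns R e_j ~R gives tr M = 4a^2 - 1 and, from the antisymmetric part, M21 - M12 = -4a*b12, M13 - M31 = 4a*b13, M32 - M23 = -4a*b23.
Here tr M = 490439/525625, so a^2 = (1 + tr M)/4 = 254016/525625 and a = ±504/725. Taking a = 504/725: M21 - M12 = -56448/105125, M13 - M31 = 193536/105125, M32 - M23 = 296352/525625, giving b12 = 28/145, b13 = 96/145, b23 = -147/725, i.e. R = 504/725 + 28/145*e12 + 96/145*e13 - 147/725*e23.
Its e23 coefficient is negative, so report the other preimage -R.
Answer: -504/725 - 28/145*e12 - 96/145*e13 + 147/725*e23. Why the constraint matters: R and -R act identically through the sandwich — M has trace 490439/525625 either way — so only the sign condition on e23 picks one of the two preimages.


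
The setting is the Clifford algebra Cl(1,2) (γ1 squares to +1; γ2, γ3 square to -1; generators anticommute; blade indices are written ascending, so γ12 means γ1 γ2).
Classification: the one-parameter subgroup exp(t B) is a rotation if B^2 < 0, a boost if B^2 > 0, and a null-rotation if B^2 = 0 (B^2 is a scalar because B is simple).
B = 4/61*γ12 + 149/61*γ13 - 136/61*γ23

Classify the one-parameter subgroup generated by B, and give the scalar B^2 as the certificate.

B^2 term by term: the squares give (4/61)^2*(γ12)^2 + (149/61)^2*(γ13)^2 + (-136/61)^2*(γ23)^2 = 16/3721*(+1) + 22201/3721*(+1) + 18496/3721*(-1) = 1 (each basis 2-blade squares to minus the product of its generators' squares); cross terms between blades sharing an index anticommute and cancel. So B^2 = 1.
Answer: boost, certificate B^2 = 1. Key observation: B^2 = 1 is a conjugation invariant, so its sign decides the class regardless of the surface form of B.


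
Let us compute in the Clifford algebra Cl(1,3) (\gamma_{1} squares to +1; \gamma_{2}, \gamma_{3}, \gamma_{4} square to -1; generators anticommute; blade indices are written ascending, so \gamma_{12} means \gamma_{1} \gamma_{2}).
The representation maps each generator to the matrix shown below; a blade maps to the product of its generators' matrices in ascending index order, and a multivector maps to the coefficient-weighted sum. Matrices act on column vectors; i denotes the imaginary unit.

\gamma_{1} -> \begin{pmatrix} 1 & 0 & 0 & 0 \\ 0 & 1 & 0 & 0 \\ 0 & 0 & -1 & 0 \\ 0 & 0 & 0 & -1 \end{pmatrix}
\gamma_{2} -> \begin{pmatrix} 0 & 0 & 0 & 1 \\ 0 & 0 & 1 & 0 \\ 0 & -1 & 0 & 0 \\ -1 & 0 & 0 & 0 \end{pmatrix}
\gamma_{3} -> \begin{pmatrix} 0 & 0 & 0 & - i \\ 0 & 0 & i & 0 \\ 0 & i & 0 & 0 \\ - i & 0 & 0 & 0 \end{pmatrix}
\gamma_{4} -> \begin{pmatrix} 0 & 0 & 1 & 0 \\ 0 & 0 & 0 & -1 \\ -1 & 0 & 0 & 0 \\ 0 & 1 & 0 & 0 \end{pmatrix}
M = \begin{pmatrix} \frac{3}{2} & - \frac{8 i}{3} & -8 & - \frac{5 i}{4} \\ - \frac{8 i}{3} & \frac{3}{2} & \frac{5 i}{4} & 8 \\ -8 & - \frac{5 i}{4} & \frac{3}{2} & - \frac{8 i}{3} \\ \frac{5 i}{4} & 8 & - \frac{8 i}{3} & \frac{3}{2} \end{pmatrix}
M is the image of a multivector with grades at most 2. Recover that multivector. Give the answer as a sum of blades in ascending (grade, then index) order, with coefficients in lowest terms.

Method: the blade images are trace-orthogonal — tr(rho(e_A) rho(e_B)^-1) = 4 if A = B and 0 otherwise — and rho(e_A)^-1 = (e_A)^2 * rho(e_A) with (e_A)^2 = +1 or -1, so the coefficient of e_A in the preimage is (e_A)^2 * tr(M rho(e_A))/4.
Nonzero projections over blades of grade <= 2: 1: (1)^2 = +1, tr(M 1) = 6, coefficient \frac{3}{2}; \gamma_{13}: (\gamma_{13})^2 = +1, tr(M rho(\gamma_{13})) = 5, coefficient \frac{5}{4}; \gamma_{14}: (\gamma_{14})^2 = +1, tr(M rho(\gamma_{14})) = -32, coefficient -8; \gamma_{34}: (\gamma_{34})^2 = -1, tr(M rho(\gamma_{34})) = - \frac{32}{3}, coefficient \frac{8}{3}. Every other blade of grade <= 2 projects to 0.
Answer: \frac{3}{2} + \frac{5}{4} \gamma_{13} - 8 \gamma_{14} + \frac{8}{3} \gamma_{34}


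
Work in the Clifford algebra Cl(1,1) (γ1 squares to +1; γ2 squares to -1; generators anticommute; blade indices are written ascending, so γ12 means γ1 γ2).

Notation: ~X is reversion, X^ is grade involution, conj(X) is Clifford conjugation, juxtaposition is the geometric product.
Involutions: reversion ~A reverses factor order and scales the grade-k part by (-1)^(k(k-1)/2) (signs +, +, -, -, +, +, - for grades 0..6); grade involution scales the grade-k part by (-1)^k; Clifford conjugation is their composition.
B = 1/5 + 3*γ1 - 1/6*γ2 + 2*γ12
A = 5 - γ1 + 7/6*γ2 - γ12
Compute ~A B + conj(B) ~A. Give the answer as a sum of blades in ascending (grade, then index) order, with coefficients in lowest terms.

first term: 7/36 + 173/10*γ1 - 28/5*γ2 + 103/15*γ12
second term: 65/36 - 127/10*γ1 - 59/15*γ2 - 197/15*γ12
Answer: 2 + 23/5*γ1 - 143/15*γ2 - 94/15*γ12
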